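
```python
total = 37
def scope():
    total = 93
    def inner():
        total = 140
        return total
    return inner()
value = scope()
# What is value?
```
140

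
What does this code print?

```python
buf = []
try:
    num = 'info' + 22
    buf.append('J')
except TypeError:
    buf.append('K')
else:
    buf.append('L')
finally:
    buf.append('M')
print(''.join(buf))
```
KM

Exception: except runs, else skipped, finally runs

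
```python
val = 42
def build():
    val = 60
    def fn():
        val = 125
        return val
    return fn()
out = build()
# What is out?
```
125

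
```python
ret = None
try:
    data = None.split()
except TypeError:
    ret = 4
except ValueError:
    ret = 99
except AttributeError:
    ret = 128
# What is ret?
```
128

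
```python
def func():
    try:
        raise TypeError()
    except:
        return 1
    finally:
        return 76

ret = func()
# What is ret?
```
76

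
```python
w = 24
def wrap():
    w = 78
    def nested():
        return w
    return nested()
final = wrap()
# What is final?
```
78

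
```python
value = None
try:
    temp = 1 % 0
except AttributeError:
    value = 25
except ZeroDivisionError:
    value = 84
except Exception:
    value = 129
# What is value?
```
84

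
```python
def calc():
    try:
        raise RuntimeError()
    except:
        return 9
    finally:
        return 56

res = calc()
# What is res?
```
56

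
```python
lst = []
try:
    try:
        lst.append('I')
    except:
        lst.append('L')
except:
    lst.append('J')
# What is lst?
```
['I']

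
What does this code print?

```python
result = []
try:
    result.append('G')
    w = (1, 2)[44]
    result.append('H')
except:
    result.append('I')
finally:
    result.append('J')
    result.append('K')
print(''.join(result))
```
GIJK

Code before exception runs, then except, then all of finally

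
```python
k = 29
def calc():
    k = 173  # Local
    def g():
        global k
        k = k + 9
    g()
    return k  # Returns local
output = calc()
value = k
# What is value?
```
38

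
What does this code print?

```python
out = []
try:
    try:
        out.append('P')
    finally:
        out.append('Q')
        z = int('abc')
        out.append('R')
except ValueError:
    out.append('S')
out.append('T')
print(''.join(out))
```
PQST

Exception in inner finally caught by outer except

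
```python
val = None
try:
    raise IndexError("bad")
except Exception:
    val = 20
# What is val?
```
20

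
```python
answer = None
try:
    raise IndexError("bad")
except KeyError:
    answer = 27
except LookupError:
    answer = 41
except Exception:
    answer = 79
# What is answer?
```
41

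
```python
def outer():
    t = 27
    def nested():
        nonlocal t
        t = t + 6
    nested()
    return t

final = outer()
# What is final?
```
33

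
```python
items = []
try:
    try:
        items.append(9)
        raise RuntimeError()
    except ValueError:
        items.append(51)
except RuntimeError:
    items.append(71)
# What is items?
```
[9, 71]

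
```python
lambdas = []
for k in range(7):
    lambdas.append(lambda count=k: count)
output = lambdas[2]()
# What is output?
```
2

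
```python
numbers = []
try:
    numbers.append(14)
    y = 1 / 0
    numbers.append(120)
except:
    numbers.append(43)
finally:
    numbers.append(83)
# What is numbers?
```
[14, 43, 83]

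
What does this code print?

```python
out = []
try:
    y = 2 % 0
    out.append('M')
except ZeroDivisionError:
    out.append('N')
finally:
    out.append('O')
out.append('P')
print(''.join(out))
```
NOP

finally always runs, even after exception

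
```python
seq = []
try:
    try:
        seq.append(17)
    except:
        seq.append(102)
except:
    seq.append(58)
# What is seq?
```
[17]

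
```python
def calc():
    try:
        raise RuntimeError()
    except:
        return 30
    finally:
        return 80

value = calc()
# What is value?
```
80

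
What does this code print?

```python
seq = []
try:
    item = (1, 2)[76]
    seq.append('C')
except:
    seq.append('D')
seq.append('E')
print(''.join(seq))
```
DE

Exception raised in try, caught by bare except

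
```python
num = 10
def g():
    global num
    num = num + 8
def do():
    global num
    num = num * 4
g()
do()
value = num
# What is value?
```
72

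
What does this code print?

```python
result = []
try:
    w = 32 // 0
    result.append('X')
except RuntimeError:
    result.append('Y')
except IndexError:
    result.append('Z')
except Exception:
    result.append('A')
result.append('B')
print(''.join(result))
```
AB

ZeroDivisionError not specifically caught, falls to Exception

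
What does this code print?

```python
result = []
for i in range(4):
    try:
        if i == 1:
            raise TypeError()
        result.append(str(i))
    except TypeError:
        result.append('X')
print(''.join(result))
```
0X23

Exception on i=1 caught, loop continues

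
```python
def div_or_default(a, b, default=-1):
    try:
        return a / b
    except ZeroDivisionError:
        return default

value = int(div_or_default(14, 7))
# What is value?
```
2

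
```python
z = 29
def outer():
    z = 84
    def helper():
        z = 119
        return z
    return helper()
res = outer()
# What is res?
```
119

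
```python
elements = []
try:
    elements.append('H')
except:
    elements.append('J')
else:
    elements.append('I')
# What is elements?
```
['H', 'I']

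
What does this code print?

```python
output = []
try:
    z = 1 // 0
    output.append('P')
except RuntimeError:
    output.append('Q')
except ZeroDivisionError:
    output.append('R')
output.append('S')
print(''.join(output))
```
RS

ZeroDivisionError is caught by its specific handler, not RuntimeError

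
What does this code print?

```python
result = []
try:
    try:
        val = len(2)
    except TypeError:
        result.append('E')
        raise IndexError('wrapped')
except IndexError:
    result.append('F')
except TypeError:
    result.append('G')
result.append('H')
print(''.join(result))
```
EFH

IndexError raised and caught, original TypeError not re-raised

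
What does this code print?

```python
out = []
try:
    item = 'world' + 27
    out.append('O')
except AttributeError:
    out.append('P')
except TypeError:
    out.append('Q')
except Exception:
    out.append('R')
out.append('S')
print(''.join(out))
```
QS

TypeError matches before generic Exception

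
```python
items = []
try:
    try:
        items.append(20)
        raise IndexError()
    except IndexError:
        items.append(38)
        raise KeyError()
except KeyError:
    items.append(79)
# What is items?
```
[20, 38, 79]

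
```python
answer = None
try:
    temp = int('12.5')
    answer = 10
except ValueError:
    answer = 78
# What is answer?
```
78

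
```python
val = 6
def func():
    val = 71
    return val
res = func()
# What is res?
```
71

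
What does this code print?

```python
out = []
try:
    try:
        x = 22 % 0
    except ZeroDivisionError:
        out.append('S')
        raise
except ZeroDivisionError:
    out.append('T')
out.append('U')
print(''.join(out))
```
STU

raise without argument re-raises current exception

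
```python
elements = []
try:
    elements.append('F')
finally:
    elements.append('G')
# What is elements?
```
['F', 'G']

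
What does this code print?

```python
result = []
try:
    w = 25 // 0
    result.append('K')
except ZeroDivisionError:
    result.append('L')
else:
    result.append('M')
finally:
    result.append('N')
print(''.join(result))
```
LN

Exception: except runs, else skipped, finally runs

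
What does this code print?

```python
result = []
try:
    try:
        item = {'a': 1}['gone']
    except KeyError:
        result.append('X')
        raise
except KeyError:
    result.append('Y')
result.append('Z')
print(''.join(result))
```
XYZ

raise without argument re-raises current exception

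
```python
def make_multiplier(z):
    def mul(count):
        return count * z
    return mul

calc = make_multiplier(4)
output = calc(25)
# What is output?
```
100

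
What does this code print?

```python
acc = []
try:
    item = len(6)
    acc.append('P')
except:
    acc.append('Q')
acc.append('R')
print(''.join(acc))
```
QR

Exception raised in try, caught by bare except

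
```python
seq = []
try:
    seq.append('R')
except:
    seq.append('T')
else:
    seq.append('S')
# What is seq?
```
['R', 'S']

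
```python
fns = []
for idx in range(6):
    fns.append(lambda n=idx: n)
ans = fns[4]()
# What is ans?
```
4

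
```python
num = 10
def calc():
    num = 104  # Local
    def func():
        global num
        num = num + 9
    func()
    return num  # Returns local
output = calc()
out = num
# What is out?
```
19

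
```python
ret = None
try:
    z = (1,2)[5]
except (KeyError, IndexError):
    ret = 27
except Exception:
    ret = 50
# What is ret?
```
27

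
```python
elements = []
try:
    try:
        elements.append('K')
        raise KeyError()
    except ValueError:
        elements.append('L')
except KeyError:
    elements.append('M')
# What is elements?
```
['K', 'M']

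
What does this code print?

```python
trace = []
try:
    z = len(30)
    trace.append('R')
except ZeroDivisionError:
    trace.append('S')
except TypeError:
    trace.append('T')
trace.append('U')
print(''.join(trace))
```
TU

TypeError is caught by its specific handler, not ZeroDivisionError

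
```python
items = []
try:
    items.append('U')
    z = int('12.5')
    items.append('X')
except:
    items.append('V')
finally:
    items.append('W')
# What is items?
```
['U', 'V', 'W']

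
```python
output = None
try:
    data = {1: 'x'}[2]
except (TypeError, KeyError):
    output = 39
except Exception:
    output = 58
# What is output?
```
39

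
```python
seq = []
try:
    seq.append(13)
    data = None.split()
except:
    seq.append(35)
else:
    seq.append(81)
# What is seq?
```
[13, 35]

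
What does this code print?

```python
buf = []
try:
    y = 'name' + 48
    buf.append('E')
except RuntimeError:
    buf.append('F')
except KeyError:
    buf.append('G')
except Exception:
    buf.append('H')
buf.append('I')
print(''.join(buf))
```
HI

TypeError not specifically caught, falls to Exception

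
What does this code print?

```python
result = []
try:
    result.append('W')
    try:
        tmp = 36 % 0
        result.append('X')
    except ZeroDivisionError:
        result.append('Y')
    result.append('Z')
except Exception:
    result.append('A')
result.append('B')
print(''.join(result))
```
WYZB

Inner exception caught by inner handler, outer continues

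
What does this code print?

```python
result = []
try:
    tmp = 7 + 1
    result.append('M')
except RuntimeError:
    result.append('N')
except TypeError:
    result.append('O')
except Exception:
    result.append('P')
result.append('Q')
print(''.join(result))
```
MQ

No exception, try block completes normally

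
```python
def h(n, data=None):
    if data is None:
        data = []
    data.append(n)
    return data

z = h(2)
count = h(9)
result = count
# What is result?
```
[9]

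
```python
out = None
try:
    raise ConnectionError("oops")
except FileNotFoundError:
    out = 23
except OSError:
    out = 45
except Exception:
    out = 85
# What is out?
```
45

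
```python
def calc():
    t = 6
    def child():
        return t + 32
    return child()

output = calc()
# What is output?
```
38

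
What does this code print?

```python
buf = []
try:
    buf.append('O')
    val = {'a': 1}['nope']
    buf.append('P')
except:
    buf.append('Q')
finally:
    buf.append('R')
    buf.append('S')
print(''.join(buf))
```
OQRS

Code before exception runs, then except, then all of finally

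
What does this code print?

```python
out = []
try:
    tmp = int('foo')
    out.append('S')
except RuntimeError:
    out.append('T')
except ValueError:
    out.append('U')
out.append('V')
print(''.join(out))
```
UV

ValueError is caught by its specific handler, not RuntimeError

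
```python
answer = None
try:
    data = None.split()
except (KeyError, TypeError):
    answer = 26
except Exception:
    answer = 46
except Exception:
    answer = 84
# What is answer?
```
46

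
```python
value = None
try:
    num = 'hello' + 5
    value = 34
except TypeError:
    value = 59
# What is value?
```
59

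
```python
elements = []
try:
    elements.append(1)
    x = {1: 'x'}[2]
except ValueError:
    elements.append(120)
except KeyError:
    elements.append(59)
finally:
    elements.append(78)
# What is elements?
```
[1, 59, 78]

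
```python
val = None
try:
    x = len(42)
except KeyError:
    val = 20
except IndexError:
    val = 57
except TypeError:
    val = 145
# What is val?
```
145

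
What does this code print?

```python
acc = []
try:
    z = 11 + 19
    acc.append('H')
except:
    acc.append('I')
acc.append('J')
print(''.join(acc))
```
HJ

No exception, try block completes normally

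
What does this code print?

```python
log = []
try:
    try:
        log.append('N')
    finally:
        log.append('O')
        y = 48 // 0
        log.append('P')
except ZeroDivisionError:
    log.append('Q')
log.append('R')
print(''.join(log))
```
NOQR

Exception in inner finally caught by outer except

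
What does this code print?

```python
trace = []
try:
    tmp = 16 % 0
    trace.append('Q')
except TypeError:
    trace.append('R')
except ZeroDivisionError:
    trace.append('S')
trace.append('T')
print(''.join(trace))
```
ST

ZeroDivisionError is caught by its specific handler, not TypeError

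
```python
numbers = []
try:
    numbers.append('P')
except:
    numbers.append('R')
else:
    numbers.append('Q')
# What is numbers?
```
['P', 'Q']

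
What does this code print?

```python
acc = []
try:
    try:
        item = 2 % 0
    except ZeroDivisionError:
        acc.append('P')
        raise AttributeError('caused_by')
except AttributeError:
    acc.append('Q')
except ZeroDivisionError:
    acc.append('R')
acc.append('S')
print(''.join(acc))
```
PQS

AttributeError raised and caught, original ZeroDivisionError not re-raised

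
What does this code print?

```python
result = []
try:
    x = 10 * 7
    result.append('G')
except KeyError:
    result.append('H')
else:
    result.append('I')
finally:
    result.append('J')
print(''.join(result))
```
GIJ

else runs before finally when no exception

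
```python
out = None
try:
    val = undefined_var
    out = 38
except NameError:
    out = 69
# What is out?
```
69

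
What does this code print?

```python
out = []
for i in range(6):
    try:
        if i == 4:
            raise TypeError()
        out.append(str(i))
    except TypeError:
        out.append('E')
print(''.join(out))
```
0123E5

Exception on i=4 caught, loop continues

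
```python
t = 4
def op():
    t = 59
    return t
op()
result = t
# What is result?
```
4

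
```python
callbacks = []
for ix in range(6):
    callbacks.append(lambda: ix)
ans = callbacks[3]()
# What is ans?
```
5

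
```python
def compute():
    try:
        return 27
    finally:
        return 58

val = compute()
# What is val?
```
58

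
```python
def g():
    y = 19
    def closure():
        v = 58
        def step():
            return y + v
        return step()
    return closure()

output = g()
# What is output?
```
77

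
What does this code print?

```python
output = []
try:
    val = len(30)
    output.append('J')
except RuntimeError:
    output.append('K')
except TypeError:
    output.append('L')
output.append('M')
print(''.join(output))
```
LM

TypeError is caught by its specific handler, not RuntimeError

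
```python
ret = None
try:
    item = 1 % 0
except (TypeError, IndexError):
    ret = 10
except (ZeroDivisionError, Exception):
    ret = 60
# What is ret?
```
60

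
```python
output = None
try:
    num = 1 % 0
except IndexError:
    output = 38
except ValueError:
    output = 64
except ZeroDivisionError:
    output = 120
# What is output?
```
120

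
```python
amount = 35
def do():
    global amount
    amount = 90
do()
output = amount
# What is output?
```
90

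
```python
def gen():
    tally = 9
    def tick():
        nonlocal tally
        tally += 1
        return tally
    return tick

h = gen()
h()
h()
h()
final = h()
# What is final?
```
13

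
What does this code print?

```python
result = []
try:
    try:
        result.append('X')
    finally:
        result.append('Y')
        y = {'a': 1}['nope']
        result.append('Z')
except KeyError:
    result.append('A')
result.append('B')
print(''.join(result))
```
XYAB

Exception in inner finally caught by outer except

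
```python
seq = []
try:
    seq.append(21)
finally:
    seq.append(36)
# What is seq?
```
[21, 36]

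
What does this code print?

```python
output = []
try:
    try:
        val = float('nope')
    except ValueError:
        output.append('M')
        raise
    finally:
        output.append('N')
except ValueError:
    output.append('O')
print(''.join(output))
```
MNO

finally runs before re-raised exception propagates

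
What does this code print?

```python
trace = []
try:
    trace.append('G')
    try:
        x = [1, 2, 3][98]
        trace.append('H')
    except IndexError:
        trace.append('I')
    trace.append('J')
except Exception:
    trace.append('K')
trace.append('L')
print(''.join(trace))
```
GIJL

Inner exception caught by inner handler, outer continues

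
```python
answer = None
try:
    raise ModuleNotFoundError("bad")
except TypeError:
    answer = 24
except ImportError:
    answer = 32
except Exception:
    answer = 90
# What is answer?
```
32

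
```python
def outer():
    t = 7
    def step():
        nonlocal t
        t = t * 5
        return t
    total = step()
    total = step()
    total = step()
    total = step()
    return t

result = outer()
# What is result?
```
4375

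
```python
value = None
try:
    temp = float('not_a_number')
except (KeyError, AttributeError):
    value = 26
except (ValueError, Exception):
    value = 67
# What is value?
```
67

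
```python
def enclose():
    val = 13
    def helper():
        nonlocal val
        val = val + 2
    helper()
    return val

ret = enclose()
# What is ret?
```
15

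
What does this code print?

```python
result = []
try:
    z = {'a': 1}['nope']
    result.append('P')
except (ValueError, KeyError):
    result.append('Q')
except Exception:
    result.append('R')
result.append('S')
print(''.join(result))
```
QS

KeyError matches tuple containing it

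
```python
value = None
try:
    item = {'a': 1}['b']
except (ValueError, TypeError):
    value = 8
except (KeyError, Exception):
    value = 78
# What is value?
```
78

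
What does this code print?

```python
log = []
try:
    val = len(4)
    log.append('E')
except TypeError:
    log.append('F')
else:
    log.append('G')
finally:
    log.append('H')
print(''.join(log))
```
FH

Exception: except runs, else skipped, finally runs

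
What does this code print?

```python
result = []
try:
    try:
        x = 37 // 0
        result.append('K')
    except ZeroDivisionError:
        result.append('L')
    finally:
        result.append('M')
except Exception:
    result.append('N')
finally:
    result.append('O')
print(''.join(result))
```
LMO

Both finally blocks run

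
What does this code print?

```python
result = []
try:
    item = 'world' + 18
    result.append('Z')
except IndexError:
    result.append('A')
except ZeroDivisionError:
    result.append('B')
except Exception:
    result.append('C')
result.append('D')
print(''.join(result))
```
CD

TypeError not specifically caught, falls to Exception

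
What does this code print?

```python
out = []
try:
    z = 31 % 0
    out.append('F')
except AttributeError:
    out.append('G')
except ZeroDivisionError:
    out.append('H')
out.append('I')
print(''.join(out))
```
HI

ZeroDivisionError is caught by its specific handler, not AttributeError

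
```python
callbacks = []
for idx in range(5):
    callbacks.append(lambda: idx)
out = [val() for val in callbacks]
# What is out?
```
[4, 4, 4, 4, 4]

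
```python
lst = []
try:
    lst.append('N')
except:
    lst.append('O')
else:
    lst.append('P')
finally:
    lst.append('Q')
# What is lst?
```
['N', 'P', 'Q']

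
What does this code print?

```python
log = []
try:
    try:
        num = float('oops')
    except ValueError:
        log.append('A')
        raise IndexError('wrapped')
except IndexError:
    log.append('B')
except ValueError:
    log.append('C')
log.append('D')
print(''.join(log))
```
ABD

IndexError raised and caught, original ValueError not re-raised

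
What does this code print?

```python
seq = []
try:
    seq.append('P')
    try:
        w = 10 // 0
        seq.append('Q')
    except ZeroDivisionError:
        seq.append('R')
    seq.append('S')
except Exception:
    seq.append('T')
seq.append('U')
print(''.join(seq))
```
PRSU

Inner exception caught by inner handler, outer continues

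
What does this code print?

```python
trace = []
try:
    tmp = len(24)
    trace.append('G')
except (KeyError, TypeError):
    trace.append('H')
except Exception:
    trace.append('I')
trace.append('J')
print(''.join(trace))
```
HJ

TypeError matches tuple containing it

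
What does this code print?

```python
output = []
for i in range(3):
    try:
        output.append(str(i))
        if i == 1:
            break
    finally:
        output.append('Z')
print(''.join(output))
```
0Z1Z

finally runs even when breaking out of loop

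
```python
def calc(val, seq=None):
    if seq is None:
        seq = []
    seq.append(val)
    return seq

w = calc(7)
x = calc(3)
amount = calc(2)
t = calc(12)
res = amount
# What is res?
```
[2]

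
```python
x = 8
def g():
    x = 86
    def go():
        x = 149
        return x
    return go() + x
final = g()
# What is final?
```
235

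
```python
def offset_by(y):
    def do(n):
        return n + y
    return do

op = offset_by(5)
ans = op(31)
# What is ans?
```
36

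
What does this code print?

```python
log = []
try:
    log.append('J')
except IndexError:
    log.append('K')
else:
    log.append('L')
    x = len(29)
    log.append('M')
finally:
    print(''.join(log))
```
JL

Try succeeds, else appends 'L', TypeError in else is uncaught, finally prints before exception propagates ('M' never appended)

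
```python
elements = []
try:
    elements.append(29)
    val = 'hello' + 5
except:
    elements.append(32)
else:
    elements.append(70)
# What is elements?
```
[29, 32]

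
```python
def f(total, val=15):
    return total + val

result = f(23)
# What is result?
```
38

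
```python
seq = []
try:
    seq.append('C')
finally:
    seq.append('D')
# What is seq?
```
['C', 'D']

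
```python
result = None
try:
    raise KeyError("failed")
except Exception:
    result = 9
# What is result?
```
9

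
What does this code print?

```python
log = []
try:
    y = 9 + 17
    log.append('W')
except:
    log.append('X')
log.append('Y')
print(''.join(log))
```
WY

No exception, try block completes normally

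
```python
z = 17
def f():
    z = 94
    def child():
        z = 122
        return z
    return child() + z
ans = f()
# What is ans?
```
216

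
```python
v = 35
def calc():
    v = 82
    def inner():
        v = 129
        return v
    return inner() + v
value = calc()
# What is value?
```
211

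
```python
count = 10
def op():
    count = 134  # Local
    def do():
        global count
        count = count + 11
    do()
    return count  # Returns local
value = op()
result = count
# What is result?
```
21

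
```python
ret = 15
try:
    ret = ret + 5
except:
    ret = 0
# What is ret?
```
20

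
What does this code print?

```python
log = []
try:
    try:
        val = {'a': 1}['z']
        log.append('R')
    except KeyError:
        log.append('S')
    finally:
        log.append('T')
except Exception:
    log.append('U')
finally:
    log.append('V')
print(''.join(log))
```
STV

Both finally blocks run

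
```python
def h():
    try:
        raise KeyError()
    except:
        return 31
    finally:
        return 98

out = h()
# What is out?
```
98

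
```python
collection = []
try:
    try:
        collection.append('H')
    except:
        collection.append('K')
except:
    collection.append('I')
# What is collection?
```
['H']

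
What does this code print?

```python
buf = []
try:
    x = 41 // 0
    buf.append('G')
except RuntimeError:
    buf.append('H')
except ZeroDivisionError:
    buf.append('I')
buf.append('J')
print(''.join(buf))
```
IJ

ZeroDivisionError is caught by its specific handler, not RuntimeError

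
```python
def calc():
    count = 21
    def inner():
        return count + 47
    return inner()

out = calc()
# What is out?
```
68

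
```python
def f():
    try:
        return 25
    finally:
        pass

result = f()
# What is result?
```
25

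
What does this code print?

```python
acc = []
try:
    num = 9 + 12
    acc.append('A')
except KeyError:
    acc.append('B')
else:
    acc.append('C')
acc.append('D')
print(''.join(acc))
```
ACD

else block runs when no exception occurs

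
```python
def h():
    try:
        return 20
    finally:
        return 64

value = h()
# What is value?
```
64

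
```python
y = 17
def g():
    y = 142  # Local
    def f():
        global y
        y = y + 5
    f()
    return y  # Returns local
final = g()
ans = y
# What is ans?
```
22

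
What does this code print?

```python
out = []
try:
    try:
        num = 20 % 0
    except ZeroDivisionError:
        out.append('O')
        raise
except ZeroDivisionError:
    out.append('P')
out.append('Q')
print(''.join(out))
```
OPQ

raise without argument re-raises current exception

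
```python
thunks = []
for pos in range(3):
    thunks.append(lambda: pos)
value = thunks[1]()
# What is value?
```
2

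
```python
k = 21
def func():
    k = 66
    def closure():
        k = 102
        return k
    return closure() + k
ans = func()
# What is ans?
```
168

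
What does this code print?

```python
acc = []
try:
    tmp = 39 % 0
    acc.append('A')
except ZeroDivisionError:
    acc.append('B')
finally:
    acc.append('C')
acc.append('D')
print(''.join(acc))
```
BCD

finally always runs, even after exception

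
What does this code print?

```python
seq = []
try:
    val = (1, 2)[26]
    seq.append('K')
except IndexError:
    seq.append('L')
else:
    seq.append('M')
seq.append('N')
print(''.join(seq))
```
LN

else block skipped when exception is caught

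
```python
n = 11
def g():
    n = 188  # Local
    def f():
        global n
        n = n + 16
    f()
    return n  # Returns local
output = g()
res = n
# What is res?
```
27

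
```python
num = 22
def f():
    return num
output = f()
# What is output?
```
22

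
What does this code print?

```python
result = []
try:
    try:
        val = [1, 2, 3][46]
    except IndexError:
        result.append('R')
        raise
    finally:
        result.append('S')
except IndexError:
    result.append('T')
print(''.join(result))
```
RST

finally runs before re-raised exception propagates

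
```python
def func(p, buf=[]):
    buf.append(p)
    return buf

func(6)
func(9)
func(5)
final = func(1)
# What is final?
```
[6, 9, 5, 1]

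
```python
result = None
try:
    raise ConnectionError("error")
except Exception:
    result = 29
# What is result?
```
29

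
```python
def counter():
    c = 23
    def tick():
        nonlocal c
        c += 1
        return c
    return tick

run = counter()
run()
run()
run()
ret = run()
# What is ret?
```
27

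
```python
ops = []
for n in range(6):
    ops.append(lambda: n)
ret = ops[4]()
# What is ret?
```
5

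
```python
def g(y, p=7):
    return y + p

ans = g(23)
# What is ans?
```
30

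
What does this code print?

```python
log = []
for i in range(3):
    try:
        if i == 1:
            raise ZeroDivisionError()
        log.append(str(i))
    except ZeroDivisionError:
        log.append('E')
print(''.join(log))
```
0E2

Exception on i=1 caught, loop continues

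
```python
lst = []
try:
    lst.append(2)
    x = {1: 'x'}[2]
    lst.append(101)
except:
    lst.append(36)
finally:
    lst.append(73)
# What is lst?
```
[2, 36, 73]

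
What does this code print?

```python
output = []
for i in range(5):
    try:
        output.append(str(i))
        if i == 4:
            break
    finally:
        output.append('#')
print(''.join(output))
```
0#1#2#3#4#

finally runs even when breaking out of loop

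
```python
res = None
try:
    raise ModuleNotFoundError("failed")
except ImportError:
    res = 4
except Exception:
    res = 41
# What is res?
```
4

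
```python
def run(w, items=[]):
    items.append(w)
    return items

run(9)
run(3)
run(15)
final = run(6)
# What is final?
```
[9, 3, 15, 6]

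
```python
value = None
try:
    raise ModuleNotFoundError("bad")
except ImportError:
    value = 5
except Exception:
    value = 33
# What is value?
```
5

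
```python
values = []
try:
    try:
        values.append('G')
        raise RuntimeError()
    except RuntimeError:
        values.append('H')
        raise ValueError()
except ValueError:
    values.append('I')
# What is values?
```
['G', 'H', 'I']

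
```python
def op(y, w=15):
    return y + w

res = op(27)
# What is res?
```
42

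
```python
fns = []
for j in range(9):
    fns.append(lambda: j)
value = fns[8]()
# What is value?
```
8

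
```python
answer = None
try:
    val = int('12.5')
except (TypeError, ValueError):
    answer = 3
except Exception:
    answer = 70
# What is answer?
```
3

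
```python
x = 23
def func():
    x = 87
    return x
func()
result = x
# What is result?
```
23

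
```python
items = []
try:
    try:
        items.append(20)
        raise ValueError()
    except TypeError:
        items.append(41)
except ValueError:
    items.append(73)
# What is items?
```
[20, 73]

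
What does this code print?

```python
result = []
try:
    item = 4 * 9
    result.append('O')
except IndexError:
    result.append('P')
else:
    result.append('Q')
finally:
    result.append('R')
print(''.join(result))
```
OQR

else runs before finally when no exception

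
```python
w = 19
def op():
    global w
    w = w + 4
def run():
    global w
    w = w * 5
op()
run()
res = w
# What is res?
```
115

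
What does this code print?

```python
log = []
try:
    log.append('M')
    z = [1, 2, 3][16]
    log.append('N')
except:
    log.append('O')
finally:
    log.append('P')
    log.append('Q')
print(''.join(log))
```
MOPQ

Code before exception runs, then except, then all of finally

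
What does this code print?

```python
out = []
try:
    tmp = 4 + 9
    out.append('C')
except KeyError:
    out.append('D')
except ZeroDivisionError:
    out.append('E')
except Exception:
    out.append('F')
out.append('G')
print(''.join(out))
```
CG

No exception, try block completes normally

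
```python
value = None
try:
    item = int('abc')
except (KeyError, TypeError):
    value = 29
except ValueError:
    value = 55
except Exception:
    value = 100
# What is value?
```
55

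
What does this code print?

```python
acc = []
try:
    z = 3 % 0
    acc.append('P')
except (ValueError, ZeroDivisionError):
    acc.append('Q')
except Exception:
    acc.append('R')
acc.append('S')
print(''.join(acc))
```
QS

ZeroDivisionError matches tuple containing it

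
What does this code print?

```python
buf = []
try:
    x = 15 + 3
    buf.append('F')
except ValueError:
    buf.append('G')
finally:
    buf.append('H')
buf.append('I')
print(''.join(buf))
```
FHI

finally runs after normal execution too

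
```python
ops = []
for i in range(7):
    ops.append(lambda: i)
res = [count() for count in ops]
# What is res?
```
[6, 6, 6, 6, 6, 6, 6]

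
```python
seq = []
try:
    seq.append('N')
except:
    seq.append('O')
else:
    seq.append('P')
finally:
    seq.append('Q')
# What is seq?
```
['N', 'P', 'Q']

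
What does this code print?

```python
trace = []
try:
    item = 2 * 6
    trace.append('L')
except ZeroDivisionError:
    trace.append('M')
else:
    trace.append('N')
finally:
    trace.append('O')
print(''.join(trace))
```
LNO

else runs before finally when no exception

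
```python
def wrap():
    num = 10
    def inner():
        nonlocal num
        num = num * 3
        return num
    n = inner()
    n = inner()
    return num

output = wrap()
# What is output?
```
90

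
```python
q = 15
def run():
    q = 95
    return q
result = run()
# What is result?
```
95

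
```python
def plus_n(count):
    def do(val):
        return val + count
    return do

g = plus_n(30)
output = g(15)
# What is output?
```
45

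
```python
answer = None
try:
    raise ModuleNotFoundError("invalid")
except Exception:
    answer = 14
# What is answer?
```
14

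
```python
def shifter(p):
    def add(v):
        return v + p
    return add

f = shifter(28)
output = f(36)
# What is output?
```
64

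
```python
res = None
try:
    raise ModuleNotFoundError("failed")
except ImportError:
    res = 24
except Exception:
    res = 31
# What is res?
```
24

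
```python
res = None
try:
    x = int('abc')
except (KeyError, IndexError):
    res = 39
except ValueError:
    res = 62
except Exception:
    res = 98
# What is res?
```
62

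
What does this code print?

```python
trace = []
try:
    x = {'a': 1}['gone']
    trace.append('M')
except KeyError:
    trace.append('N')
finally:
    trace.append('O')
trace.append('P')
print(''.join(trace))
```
NOP

finally always runs, even after exception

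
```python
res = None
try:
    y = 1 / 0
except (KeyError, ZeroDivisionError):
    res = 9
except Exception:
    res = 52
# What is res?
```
9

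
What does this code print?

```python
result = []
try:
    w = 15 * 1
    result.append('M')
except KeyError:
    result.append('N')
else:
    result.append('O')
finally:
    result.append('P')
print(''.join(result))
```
MOP

else runs before finally when no exception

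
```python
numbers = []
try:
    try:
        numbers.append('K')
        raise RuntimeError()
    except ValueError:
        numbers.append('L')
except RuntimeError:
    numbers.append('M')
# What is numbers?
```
['K', 'M']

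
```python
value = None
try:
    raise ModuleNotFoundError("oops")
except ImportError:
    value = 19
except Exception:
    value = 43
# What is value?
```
19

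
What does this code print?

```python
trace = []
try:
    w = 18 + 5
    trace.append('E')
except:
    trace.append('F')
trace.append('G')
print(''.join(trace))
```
EG

No exception, try block completes normally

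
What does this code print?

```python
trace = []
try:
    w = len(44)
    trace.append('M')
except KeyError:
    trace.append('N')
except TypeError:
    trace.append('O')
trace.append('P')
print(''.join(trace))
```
OP

TypeError is caught by its specific handler, not KeyError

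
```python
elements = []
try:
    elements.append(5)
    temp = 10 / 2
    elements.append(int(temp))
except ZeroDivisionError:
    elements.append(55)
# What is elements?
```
[5, 5]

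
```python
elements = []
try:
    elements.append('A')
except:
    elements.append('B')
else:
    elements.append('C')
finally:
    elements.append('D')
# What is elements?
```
['A', 'C', 'D']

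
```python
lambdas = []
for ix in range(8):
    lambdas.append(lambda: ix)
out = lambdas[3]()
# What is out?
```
7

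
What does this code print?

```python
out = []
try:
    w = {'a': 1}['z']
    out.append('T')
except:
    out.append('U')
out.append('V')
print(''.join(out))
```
UV

Exception raised in try, caught by bare except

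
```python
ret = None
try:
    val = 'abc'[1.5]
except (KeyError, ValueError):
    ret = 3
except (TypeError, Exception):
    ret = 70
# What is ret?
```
70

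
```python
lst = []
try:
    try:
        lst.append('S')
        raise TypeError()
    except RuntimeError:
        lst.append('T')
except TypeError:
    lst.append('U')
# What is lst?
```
['S', 'U']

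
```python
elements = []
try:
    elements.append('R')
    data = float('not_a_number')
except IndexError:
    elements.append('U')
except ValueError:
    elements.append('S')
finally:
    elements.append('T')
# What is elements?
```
['R', 'S', 'T']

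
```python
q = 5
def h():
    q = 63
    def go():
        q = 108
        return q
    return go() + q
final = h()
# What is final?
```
171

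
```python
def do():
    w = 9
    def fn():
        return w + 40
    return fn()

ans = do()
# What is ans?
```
49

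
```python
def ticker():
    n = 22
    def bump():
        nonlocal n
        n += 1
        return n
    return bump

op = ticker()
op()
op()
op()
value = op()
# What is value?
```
26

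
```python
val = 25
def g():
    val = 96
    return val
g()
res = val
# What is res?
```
25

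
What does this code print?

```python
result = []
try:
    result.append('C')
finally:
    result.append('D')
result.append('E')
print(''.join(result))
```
CDE

try/finally without except, no exception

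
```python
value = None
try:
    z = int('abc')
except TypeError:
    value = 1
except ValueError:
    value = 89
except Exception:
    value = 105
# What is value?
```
89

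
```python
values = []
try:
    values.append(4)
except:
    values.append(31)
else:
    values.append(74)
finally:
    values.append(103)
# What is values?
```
[4, 74, 103]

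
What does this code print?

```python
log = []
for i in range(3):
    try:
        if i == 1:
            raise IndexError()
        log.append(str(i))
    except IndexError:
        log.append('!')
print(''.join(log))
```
0!2

Exception on i=1 caught, loop continues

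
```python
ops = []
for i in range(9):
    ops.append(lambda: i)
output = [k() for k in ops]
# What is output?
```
[8, 8, 8, 8, 8, 8, 8, 8, 8]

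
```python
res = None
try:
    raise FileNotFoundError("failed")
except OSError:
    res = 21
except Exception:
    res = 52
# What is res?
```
21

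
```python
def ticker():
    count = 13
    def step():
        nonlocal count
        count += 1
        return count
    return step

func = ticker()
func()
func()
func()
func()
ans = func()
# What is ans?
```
18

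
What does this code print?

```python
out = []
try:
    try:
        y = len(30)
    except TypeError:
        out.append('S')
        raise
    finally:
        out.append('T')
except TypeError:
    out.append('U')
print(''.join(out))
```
STU

finally runs before re-raised exception propagates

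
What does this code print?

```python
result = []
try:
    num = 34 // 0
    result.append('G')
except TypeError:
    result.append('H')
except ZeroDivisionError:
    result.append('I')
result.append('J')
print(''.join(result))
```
IJ

ZeroDivisionError is caught by its specific handler, not TypeError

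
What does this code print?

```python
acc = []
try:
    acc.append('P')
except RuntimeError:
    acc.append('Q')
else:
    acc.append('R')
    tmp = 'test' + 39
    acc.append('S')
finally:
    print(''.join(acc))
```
PR

Try succeeds, else appends 'R', TypeError in else is uncaught, finally prints before exception propagates ('S' never appended)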